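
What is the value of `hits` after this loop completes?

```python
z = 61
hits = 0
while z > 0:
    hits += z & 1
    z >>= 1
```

Count set bits in 61 (binary: 0b111101)
`hits` takes the values: 0 → 1 → 2 → 3 → 4 → 5

Answer: 5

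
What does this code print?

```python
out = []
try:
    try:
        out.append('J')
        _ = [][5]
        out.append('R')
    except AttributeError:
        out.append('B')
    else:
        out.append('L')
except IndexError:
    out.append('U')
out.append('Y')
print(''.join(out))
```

Execution trace: 'J' (try body) → 'U' (outer except IndexError) → 'Y' (after the try/except). Output: JUY

Answer: JUY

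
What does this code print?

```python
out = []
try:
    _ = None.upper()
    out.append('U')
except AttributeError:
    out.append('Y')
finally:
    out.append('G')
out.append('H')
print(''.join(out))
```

Execution trace: 'Y' (except AttributeError) → 'G' (finally) → 'H' (after the try/except). Output: YGH

Answer: YGH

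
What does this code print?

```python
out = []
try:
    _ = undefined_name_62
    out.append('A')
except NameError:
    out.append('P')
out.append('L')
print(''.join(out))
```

Execution trace: 'P' (except NameError) → 'L' (after the try/except). Output: PL

Answer: PL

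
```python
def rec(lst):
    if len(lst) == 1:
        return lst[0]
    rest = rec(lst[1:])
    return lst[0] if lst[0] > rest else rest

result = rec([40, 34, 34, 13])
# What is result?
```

Recursive max over [40, 34, 34, 13] = 40

Answer: 40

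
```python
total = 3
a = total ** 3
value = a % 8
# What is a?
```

Trace:
`total = 3` → total = 3
`a = total ** 3` → a = 27
`value = a % 8` → value = 3
So a = 27

Answer: 27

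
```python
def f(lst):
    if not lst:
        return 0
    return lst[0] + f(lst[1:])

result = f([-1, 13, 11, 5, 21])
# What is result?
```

(-1) + 13 + 11 + 5 + 21 + 0 = 49

Answer: 49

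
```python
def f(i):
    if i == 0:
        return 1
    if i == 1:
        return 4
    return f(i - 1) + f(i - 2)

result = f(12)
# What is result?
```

Build up from base cases: f(0)=1, f(1)=4, f(2)=5, f(3)=9, f(4)=14, f(5)=23, f(6)=37, ..., f(12)=665

Answer: 665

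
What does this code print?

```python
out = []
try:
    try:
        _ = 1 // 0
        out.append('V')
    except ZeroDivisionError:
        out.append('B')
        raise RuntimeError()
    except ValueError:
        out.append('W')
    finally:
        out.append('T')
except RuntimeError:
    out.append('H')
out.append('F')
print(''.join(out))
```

Execution trace: 'B' (except ZeroDivisionError) → 'T' (finally) → 'H' (outer except RuntimeError) → 'F' (after the try/except). Output: BTHF

Answer: BTHF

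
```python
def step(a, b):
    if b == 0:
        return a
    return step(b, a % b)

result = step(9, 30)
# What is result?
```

step(9, 30) -> step(30, 9) -> step(9, 3) -> step(3, 0) -> 3

Answer: 3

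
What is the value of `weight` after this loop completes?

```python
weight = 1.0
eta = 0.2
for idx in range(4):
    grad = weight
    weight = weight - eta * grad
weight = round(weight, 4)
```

Gradient descent: w = 1.0 * (1 - 0.2)^4
`weight` takes the values: 1.0 → 0.8 → 0.64 → 0.512 → 0.4096

Answer: 0.4096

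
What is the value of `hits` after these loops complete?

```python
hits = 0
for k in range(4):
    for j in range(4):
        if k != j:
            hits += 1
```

4² - 4 (exclude diagonal)
`hits` takes the values: 0 → 1 → 2 → 3 → 4 → 5 → 6 → 7 → 8 → 9 → 10 → 11 → 12

Answer: 12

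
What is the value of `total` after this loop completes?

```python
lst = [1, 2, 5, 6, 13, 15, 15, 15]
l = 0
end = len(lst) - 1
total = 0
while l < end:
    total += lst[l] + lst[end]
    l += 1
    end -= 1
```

Sum of pairs from ends
`total` takes the values: 0 → 16 → 33 → 53 → 72

Answer: 72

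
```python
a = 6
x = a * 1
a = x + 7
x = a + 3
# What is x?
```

Trace:
`a = 6` → a = 6
`x = a * 1` → x = 6
`a = x + 7` → a = 13
`x = a + 3` → x = 16
So x = 16

Answer: 16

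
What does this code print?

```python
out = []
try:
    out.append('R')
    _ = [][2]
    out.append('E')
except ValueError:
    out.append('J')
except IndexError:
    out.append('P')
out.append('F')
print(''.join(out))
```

Execution trace: 'R' (try body) → 'P' (except IndexError) → 'F' (after the try/except). Output: RPF

Answer: RPF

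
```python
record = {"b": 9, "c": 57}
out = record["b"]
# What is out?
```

Trace:
`record = {"b": 9, "c": 57}` → record = {'b': 9, 'c': 57}
`out = record["b"]` → out = 9
So out = 9

Answer: 9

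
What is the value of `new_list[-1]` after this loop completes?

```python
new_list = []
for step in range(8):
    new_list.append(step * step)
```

Last element of squares 0 to 7
`new_list` takes the values: [] → [0] → [0, 1] → [0, 1, 4] → [0, 1, 4, 9] → [0, 1, 4, 9, 16] → [0, 1, 4, 9, 16, 25] → [0, 1, 4, 9, 16, 25, 36] → [0, 1, 4, 9, 16, 25, 36, 49]
So `new_list[-1]` = 49

Answer: 49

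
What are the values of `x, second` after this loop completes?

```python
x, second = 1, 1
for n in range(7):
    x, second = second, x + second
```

Fibonacci: after 7 iterations
`x, second` takes the values: (1, 1) → (1, 2) → (2, 3) → (3, 5) → (5, 8) → (8, 13) → (13, 21) → (21, 34)

Answer: 21, 34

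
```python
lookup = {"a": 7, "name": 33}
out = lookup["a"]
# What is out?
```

Trace:
`lookup = {"a": 7, "name": 33}` → lookup = {'a': 7, 'name': 33}
`out = lookup["a"]` → out = 7
So out = 7

Answer: 7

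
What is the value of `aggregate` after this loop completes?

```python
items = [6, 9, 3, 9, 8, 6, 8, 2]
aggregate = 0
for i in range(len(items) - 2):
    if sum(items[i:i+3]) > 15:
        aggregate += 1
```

Count windows with sum > 15
`aggregate` takes the values: 0 → 1 → 2 → 3 → 4 → 5 → 6

Answer: 6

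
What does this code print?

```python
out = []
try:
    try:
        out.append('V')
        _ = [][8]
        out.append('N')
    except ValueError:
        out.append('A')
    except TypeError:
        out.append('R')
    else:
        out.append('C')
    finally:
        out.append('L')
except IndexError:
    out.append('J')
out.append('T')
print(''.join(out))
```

Execution trace: 'V' (try body) → 'L' (finally) → 'J' (outer except IndexError) → 'T' (after the try/except). Output: VLJT

Answer: VLJT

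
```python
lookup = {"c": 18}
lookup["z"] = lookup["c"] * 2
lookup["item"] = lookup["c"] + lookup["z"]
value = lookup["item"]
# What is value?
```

Trace:
`lookup = {"c": 18}` → lookup = {'c': 18}
`lookup["z"] = lookup["c"] * 2` → lookup = {'c': 18, 'z': 36}
`lookup["item"] = lookup["c"] + lookup["z"]` → lookup = {'c': 18, 'z': 36, 'item': 54}
`value = lookup["item"]` → value = 54
So value = 54

Answer: 54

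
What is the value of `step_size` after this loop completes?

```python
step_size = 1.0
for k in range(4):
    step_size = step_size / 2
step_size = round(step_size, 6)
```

Halving LR 4 times: 1 / 2^4
`step_size` takes the values: 1.0 → 0.5 → 0.25 → 0.125 → 0.0625

Answer: 0.0625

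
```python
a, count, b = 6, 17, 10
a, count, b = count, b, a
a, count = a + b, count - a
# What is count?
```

Trace:
`a, count, b = 6, 17, 10` → a = 6; count = 17; b = 10
`a, count, b = count, b, a` → a = 17; count = 10; b = 6
`a, count = a + b, count - a` → a = 23; count = -7
So count = -7

Answer: -7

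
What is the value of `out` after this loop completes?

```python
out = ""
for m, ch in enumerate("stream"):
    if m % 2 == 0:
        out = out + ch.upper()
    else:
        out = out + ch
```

Uppercase even positions in 'stream'
`out` takes the values: "" → "S" → "St" → "StR" → "StRe" → "StReA" → "StReAm"

Answer: "StReAm"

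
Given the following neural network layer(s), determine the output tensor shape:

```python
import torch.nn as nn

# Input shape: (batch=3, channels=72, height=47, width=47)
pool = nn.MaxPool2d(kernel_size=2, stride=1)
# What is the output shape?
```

Input: (3, 72, 47, 47) -> Output: (3, 72, 46, 46)

Answer: (3, 72, 46, 46)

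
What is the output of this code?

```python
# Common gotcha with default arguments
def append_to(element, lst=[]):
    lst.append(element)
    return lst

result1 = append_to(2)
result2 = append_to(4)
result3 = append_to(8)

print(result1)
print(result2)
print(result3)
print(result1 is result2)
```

Key concept: mutable default argument gotcha.
Step by step:
`result1 = append_to(2)` → result1 = [2]
`result2 = append_to(4)` → result1 = [2, 4] (same object as result2); result2 = [2, 4] (same object as result1)
`result3 = append_to(8)` → result1 = [2, 4, 8] (same object as result2, result3); result2 = [2, 4, 8] (same object as result1, result3); result3 = [2, 4, 8] (same object as result1, result2)
`print(result1)` → prints [2, 4, 8]
`print(result2)` → prints [2, 4, 8]
`print(result3)` → prints [2, 4, 8]
`print(result1 is result2)` → prints True

Answer:
[2, 4, 8]
[2, 4, 8]
[2, 4, 8]
True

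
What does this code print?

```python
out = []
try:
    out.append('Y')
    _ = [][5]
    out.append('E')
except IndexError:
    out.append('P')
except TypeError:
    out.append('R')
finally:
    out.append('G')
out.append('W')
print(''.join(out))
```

Execution trace: 'Y' (try body) → 'P' (except IndexError) → 'G' (finally) → 'W' (after the try/except). Output: YPGW

Answer: YPGW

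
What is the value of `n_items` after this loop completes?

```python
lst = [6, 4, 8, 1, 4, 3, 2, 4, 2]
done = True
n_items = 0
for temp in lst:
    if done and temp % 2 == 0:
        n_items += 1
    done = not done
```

Count even values at even positions
`n_items` takes the values: 0 → 1 → 2 → 3 → 4 → 5

Answer: 5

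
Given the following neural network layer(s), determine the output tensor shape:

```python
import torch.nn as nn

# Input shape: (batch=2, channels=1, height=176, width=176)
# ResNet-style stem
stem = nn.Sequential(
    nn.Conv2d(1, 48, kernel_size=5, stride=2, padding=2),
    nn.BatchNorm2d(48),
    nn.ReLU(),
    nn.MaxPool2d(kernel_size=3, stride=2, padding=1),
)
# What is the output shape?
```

Input: (2, 1, 176, 176) -> after Conv2d 5x5 stride=2: (2, 48, 88, 88) -> Output: (2, 48, 44, 44)

Answer: (2, 48, 44, 44)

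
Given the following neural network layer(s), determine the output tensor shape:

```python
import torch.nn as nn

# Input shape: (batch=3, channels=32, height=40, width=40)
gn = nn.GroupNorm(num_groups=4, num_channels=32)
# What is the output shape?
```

Input: (3, 32, 40, 40) -> Output: (3, 32, 40, 40)

Answer: (3, 32, 40, 40)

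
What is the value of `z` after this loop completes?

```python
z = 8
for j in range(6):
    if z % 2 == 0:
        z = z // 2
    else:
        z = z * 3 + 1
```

Collatz-style transformation from 8
`z` takes the values: 8 → 4 → 2 → 1 → 4 → 2 → 1

Answer: 1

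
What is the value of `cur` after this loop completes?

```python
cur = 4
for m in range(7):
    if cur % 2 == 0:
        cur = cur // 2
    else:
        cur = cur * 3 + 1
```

Collatz-style transformation from 4
`cur` takes the values: 4 → 2 → 1 → 4 → 2 → 1 → 4 → 2

Answer: 2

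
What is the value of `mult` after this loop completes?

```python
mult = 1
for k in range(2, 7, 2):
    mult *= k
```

Product of even numbers 2 to 6
`mult` takes the values: 1 → 2 → 8 → 48

Answer: 48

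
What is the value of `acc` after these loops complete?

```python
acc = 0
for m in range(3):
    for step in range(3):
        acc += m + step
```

Sum of all m+step for m,step in 3x3
`acc` takes the values: 0 → 1 → 3 → 4 → 6 → 9 → 11 → 14 → 18

Answer: 18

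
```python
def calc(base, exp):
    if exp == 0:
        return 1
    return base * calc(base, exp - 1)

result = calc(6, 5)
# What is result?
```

calc(6, 5) = 6 * 6 * 6 * 6 * 6 = 7776

Answer: 7776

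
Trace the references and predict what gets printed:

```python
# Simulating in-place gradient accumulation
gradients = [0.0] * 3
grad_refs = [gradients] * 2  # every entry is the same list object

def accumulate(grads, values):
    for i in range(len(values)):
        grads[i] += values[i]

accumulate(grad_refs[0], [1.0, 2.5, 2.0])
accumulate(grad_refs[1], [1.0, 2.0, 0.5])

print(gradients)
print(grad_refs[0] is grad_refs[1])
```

Key concept: gradient accumulation aliasing.
Step by step:
`gradients = [0.0] * 3` → gradients = [0.0, 0.0, 0.0]
`grad_refs = [gradients] * 2` → grad_refs = [[0.0, 0.0, 0.0], [0.0, 0.0, 0.0]]
`accumulate(grad_refs[0], [1.0, 2.5, 2.0])` → gradients = [1.0, 2.5, 2.0]; grad_refs = [[1.0, 2.5, 2.0], [1.0, 2.5, 2.0]]
`accumulate(grad_refs[1], [1.0, 2.0, 0.5])` → gradients = [2.0, 4.5, 2.5]; grad_refs = [[2.0, 4.5, 2.5], [2.0, 4.5, 2.5]]
`print(gradients)` → prints [2.0, 4.5, 2.5]
`print(grad_refs[0] is grad_refs[1])` → prints True

Answer:
[2.0, 4.5, 2.5]
True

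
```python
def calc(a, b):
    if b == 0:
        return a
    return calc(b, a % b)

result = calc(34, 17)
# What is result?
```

calc(34, 17) -> calc(17, 0) -> 17

Answer: 17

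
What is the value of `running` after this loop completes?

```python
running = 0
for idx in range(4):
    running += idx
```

Sum of 0 to 3 = 6
`running` takes the values: 0 → 1 → 3 → 6

Answer: 6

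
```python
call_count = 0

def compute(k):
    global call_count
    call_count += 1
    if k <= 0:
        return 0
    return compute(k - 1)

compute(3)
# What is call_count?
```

Linear recursion stepping by 1: 4 calls from k=3 down to ≤0.

Answer: 4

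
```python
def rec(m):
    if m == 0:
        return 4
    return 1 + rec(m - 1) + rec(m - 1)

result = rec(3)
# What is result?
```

rec(m) = 1 + 2·rec(m-1), rec(0)=4. Closed form: (4+1)·2^3 - 1 = 39.

Answer: 39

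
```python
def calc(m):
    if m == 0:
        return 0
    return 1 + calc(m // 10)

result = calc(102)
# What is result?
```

Count of digits of 102: 3

Answer: 3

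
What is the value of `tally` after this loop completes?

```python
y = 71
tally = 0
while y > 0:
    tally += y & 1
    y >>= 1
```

Count set bits in 71 (binary: 0b1000111)
`tally` takes the values: 0 → 1 → 2 → 3 → 4

Answer: 4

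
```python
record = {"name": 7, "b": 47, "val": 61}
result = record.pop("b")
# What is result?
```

Trace:
`record = {"name": 7, "b": 47, "val": 61}` → record = {'name': 7, 'b': 47, 'val': 61}
`result = record.pop("b")` → record = {'name': 7, 'val': 61}; result = 47
So result = 47

Answer: 47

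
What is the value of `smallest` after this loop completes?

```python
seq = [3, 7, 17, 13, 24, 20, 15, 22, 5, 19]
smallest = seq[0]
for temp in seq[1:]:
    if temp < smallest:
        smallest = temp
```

Minimum of [3, 7, 17, 13, 24, 20, 15, 22, 5, 19]
`smallest` takes the values: 3

Answer: 3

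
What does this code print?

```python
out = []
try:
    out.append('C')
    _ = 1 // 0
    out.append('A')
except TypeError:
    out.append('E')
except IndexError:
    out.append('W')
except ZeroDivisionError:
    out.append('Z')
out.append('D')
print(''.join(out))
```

Execution trace: 'C' (try body) → 'Z' (except ZeroDivisionError) → 'D' (after the try/except). Output: CZD

Answer: CZD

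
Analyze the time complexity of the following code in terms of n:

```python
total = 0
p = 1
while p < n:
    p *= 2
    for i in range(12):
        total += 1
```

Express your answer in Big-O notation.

Each loop level contributes: log n × 1. Multiplying the contributions gives O(log n).

Answer: O(log n)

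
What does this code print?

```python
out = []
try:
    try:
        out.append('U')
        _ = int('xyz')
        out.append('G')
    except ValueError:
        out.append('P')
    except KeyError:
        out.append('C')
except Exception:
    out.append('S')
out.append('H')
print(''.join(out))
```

Execution trace: 'U' (inner try body) → 'P' (inner except ValueError) → 'H' (after the try/except). Output: UPH

Answer: UPH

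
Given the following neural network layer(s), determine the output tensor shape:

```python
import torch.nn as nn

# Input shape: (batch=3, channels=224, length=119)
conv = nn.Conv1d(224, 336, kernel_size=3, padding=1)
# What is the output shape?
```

Input: (3, 224, 119) -> Output: (3, 336, 119)

Answer: (3, 336, 119)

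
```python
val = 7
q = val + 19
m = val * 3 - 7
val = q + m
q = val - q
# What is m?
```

Trace:
`val = 7` → val = 7
`q = val + 19` → q = 26
`m = val * 3 - 7` → m = 14
`val = q + m` → val = 40
`q = val - q` → q = 14
So m = 14

Answer: 14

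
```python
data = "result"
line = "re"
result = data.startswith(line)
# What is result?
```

Trace:
`data = "result"` → data = 'result'
`line = "re"` → line = 're'
`result = data.startswith(line)` → result = True
So result = True

Answer: True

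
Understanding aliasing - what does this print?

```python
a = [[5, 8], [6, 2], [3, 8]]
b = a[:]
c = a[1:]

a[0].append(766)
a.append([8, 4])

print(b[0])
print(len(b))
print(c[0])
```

Key concept: slice with nested mutation.
Step by step:
`a = [[5, 8], [6, 2], [3, 8]]` → a = [[5, 8], [6, 2], [3, 8]]
`b = a[:]` → b = [[5, 8], [6, 2], [3, 8]]
`c = a[1:]` → c = [[6, 2], [3, 8]]
`a[0].append(766)` → a = [[5, 8, 766], [6, 2], [3, 8]]; b = [[5, 8, 766], [6, 2], [3, 8]]
`a.append([8, 4])` → a = [[5, 8, 766], [6, 2], [3, 8], [8, 4]]
`print(b[0])` → prints [5, 8, 766]
`print(len(b))` → prints 3
`print(c[0])` → prints [6, 2]

Answer:
[5, 8, 766]
3
[6, 2]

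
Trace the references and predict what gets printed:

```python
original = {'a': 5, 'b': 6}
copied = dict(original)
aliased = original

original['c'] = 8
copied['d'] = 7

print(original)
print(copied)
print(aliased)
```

Key concept: dict() creates copy, assignment creates alias.
Step by step:
`original = {'a': 5, 'b': 6}` → original = {'a': 5, 'b': 6}
`copied = dict(original)` → copied = {'a': 5, 'b': 6}
`aliased = original` → aliased = {'a': 5, 'b': 6} (same object as original)
`original['c'] = 8` → original = {'a': 5, 'b': 6, 'c': 8} (same object as aliased); aliased = {'a': 5, 'b': 6, 'c': 8} (same object as original)
`copied['d'] = 7` → copied = {'a': 5, 'b': 6, 'd': 7}
`print(original)` → prints {'a': 5, 'b': 6, 'c': 8}
`print(copied)` → prints {'a': 5, 'b': 6, 'd': 7}
`print(aliased)` → prints {'a': 5, 'b': 6, 'c': 8}

Answer:
{'a': 5, 'b': 6, 'c': 8}
{'a': 5, 'b': 6, 'd': 7}
{'a': 5, 'b': 6, 'c': 8}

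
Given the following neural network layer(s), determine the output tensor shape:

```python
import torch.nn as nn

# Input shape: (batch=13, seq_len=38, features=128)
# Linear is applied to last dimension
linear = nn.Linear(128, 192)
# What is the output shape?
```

Input: (13, 38, 128) -> Output: (13, 38, 192)

Answer: (13, 38, 192)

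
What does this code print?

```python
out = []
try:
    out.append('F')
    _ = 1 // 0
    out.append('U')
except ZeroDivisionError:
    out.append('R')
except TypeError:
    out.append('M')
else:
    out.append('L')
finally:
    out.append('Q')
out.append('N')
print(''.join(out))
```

Execution trace: 'F' (try body) → 'R' (except ZeroDivisionError) → 'Q' (finally) → 'N' (after the try/except). Output: FRQN

Answer: FRQN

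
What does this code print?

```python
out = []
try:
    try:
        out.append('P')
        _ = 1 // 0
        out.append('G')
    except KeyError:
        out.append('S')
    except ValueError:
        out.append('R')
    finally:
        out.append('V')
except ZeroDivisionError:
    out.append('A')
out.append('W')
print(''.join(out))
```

Execution trace: 'P' (try body) → 'V' (finally) → 'A' (outer except ZeroDivisionError) → 'W' (after the try/except). Output: PVAW

Answer: PVAW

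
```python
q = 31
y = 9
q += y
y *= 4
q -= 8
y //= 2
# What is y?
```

Trace:
`q = 31` → q = 31
`y = 9` → y = 9
`q += y` → q = 40
`y *= 4` → y = 36
`q -= 8` → q = 32
`y //= 2` → y = 18
So y = 18

Answer: 18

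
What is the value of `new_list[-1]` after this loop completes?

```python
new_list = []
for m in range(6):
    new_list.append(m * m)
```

Last element of squares 0 to 5
`new_list` takes the values: [] → [0] → [0, 1] → [0, 1, 4] → [0, 1, 4, 9] → [0, 1, 4, 9, 16] → [0, 1, 4, 9, 16, 25]
So `new_list[-1]` = 25

Answer: 25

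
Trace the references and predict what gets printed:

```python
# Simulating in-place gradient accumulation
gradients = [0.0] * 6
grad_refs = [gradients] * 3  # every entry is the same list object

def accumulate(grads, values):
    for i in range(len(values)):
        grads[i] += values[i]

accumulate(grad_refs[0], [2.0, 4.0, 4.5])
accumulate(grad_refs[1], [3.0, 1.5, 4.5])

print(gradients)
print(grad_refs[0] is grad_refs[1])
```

Key concept: gradient accumulation aliasing.
Step by step:
`gradients = [0.0] * 6` → gradients = [0.0, 0.0, 0.0, 0.0, 0.0, 0.0]
`grad_refs = [gradients] * 3` → grad_refs = [[0.0, 0.0, 0.0, 0.0, 0.0, 0.0], [0.0, 0.0, 0.0, 0.0, 0.0, 0.0], [0.0, 0.0, 0.0, 0.0, 0.0, 0.0]]
`accumulate(grad_refs[0], [2.0, 4.0, 4.5])` → gradients = [2.0, 4.0, 4.5, 0.0, 0.0, 0.0]; grad_refs = [[2.0, 4.0, 4.5, 0.0, 0.0, 0.0], [2.0, 4.0, 4.5, 0.0, 0.0, 0.0], [2.0, 4.0, 4.5, 0.0, 0.0, 0.0]]
`accumulate(grad_refs[1], [3.0, 1.5, 4.5])` → gradients = [5.0, 5.5, 9.0, 0.0, 0.0, 0.0]; grad_refs = [[5.0, 5.5, 9.0, 0.0, 0.0, 0.0], [5.0, 5.5, 9.0, 0.0, 0.0, 0.0], [5.0, 5.5, 9.0, 0.0, 0.0, 0.0]]
`print(gradients)` → prints [5.0, 5.5, 9.0, 0.0, 0.0, 0.0]
`print(grad_refs[0] is grad_refs[1])` → prints True

Answer:
[5.0, 5.5, 9.0, 0.0, 0.0, 0.0]
True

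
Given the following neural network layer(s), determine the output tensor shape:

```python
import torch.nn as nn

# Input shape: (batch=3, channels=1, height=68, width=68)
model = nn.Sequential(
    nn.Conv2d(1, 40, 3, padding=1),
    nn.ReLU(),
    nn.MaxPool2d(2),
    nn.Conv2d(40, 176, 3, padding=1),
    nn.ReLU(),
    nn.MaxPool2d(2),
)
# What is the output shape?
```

Input: (3, 1, 68, 68) -> after first Conv2d: (3, 40, 68, 68) -> after first MaxPool2d: (3, 40, 34, 34) -> after second Conv2d: (3, 176, 34, 34) -> Output: (3, 176, 17, 17)

Answer: (3, 176, 17, 17)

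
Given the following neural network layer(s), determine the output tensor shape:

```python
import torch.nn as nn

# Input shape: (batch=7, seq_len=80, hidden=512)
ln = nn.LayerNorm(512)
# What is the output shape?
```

Input: (7, 80, 512) -> Output: (7, 80, 512)

Answer: (7, 80, 512)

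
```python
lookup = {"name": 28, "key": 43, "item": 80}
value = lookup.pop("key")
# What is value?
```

Trace:
`lookup = {"name": 28, "key": 43, "item": 80}` → lookup = {'name': 28, 'key': 43, 'item': 80}
`value = lookup.pop("key")` → lookup = {'name': 28, 'item': 80}; value = 43
So value = 43

Answer: 43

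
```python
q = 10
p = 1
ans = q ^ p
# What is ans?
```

Trace:
`q = 10` → q = 10
`p = 1` → p = 1
`ans = q ^ p` → ans = 11
So ans = 11

Answer: 11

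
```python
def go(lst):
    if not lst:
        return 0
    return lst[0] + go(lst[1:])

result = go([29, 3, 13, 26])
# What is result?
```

29 + 3 + 13 + 26 + 0 = 71

Answer: 71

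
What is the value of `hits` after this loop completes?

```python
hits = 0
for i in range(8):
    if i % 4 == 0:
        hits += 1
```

Count numbers divisible by 4 in range(8)
`hits` takes the values: 0 → 1 → 2

Answer: 2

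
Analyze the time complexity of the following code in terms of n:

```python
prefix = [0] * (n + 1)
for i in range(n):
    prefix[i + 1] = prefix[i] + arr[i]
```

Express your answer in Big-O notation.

This is Prefix sum computation. Time complexity: O(n).

Answer: O(n)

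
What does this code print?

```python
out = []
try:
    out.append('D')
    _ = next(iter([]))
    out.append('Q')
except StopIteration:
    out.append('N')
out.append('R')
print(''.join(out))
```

Execution trace: 'D' (try body) → 'N' (except StopIteration) → 'R' (after the try/except). Output: DNR

Answer: DNR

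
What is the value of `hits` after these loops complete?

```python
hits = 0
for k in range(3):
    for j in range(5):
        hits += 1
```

3 * 5 = 15
`hits` takes the values: 0 → 1 → 2 → 3 → 4 → 5 → 6 → 7 → 8 → 9 → 10 → 11 → 12 → 13 → 14 → 15

Answer: 15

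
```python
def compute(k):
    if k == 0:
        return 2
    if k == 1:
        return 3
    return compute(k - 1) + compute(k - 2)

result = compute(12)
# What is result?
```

Build up from base cases: compute(0)=2, compute(1)=3, compute(2)=5, compute(3)=8, compute(4)=13, compute(5)=21, compute(6)=34, ..., compute(12)=610

Answer: 610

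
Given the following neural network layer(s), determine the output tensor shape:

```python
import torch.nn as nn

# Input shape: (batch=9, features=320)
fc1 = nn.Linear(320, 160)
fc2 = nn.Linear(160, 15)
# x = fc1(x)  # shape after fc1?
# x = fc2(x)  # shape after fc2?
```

Input: (9, 320) -> after fc1: (9, 160) -> Output: (9, 15)

Answer: (9, 15)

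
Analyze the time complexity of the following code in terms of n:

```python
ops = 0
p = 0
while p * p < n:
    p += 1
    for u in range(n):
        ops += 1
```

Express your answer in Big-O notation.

Each loop level contributes: √n × n. Multiplying the contributions gives O(n√n).

Answer: O(n√n)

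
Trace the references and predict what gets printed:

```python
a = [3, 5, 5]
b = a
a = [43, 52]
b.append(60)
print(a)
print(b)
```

Key concept: rebinding vs mutation: a is rebound to a new list, b still points at the original.
Step by step:
`a = [3, 5, 5]` → a = [3, 5, 5]
`b = a` → b = [3, 5, 5] (same object as a)
`a = [43, 52]` → a = [43, 52]
`b.append(60)` → b = [3, 5, 5, 60]
`print(a)` → prints [43, 52]
`print(b)` → prints [3, 5, 5, 60]

Answer:
[43, 52]
[3, 5, 5, 60]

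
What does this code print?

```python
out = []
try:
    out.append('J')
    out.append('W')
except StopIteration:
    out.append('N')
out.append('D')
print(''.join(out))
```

Execution trace: 'J' (try body) → 'W' (try body, no exception) → 'D' (after the try/except). Output: JWD

Answer: JWD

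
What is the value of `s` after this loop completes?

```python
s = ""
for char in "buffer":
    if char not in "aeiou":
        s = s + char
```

Remove vowels from 'buffer'
`s` takes the values: "" → "b" → "bf" → "bff" → "bffr"

Answer: "bffr"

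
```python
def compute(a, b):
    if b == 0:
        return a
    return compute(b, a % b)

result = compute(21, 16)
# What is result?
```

compute(21, 16) -> compute(16, 5) -> compute(5, 1) -> compute(1, 0) -> 1

Answer: 1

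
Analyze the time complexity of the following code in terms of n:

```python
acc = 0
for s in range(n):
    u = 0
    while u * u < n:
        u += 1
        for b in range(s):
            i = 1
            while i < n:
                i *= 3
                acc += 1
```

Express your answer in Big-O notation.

Each loop level contributes: n × √n × n × log n. Multiplying the contributions gives O(n^2√n log n).

Answer: O(n^2√n log n)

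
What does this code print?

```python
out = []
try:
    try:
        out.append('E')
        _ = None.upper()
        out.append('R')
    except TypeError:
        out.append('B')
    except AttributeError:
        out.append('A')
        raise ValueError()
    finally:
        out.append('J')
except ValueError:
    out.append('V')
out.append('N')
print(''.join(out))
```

Execution trace: 'E' (inner try body) → 'A' (inner except AttributeError) → 'J' (inner finally) → 'V' (outer except ValueError) → 'N' (after the try/except). Output: EAJVN

Answer: EAJVN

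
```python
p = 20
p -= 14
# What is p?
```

Trace:
`p = 20` → p = 20
`p -= 14` → p = 6
So p = 6

Answer: 6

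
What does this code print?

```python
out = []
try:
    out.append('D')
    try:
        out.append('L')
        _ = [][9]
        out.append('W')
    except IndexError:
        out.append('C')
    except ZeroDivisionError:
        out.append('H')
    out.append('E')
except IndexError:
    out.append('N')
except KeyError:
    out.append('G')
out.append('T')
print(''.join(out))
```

Execution trace: 'D' (try body) → 'L' (inner try body) → 'C' (inner except IndexError) → 'E' (try body, no exception) → 'T' (after the try/except). Output: DLCET

Answer: DLCET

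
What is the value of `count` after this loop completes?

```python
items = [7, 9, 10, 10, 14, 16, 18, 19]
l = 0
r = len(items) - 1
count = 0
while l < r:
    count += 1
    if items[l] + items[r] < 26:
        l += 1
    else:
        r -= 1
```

Steps to find pair summing to 26
`count` takes the values: 0 → 1 → 2 → 3 → 4 → 5 → 6 → 7

Answer: 7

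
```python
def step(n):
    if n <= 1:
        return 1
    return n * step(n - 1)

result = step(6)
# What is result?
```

step(6) = 6 * 5 * 4 * 3 * 2 * 1 = 720

Answer: 720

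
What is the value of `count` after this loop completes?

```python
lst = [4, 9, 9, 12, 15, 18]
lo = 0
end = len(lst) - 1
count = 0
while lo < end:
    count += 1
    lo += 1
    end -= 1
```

Iterations until pointers meet (list length 6)
`count` takes the values: 0 → 1 → 2 → 3

Answer: 3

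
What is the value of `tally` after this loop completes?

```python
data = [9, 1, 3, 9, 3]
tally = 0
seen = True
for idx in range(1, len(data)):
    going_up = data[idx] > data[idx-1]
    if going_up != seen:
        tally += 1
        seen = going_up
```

Count direction changes in [9, 1, 3, 9, 3]
`tally` takes the values: 0 → 1 → 2 → 3

Answer: 3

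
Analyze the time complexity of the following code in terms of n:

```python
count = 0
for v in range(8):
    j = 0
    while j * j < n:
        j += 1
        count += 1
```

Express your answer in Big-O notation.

Each loop level contributes: 1 × √n. Multiplying the contributions gives O(√n).

Answer: O(√n)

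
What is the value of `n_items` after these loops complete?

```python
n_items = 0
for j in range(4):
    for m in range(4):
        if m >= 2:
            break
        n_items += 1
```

Inner breaks at 2, outer runs 4 times
`n_items` takes the values: 0 → 1 → 2 → 3 → 4 → 5 → 6 → 7 → 8

Answer: 8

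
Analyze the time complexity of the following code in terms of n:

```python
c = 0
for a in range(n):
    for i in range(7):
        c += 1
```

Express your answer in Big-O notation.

Each loop level contributes: n × 1. Multiplying the contributions gives O(n).

Answer: O(n)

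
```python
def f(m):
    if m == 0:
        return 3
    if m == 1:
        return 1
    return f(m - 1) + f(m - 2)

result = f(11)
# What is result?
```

Build up from base cases: f(0)=3, f(1)=1, f(2)=4, f(3)=5, f(4)=9, f(5)=14, f(6)=23, ..., f(11)=254

Answer: 254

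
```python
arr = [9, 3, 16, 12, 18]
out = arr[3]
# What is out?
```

Trace:
`arr = [9, 3, 16, 12, 18]` → arr = [9, 3, 16, 12, 18]
`out = arr[3]` → out = 12
So out = 12

Answer: 12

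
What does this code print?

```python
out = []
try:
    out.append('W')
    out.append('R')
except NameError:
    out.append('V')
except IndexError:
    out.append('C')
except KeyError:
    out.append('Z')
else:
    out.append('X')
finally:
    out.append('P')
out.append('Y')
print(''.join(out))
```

Execution trace: 'W' (try body) → 'R' (try body, no exception) → 'X' (else) → 'P' (finally) → 'Y' (after the try/except). Output: WRXPY

Answer: WRXPY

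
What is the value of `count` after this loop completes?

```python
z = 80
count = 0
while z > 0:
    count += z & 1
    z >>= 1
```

Count set bits in 80 (binary: 0b1010000)
`count` takes the values: 0 → 1 → 2

Answer: 2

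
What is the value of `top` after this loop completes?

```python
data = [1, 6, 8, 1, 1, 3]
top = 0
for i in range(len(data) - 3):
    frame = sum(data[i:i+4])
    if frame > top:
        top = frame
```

Max sum of 4-element window in [1, 6, 8, 1, 1, 3]
`top` takes the values: 0 → 16

Answer: 16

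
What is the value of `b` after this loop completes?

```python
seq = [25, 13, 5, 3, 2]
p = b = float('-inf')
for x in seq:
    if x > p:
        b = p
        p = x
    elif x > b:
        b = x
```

Second largest (with repeats) in [25, 13, 5, 3, 2]
`b` takes the values: -inf → 13

Answer: 13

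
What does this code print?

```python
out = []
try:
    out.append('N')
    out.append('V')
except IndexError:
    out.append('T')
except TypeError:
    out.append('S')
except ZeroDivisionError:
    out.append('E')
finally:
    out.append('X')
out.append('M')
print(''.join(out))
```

Execution trace: 'N' (try body) → 'V' (try body, no exception) → 'X' (finally) → 'M' (after the try/except). Output: NVXM

Answer: NVXM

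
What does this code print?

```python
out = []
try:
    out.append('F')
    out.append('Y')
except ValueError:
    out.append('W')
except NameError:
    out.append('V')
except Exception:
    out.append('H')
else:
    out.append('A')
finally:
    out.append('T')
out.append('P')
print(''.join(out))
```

Execution trace: 'F' (try body) → 'Y' (try body, no exception) → 'A' (else) → 'T' (finally) → 'P' (after the try/except). Output: FYATP

Answer: FYATP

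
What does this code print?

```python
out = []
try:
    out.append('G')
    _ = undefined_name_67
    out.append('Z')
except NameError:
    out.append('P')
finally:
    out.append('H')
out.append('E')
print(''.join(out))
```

Execution trace: 'G' (try body) → 'P' (except NameError) → 'H' (finally) → 'E' (after the try/except). Output: GPHE

Answer: GPHE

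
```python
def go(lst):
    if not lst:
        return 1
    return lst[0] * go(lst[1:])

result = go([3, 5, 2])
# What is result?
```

Product over [3, 5, 2] = 3 * 5 * 2 = 30

Answer: 30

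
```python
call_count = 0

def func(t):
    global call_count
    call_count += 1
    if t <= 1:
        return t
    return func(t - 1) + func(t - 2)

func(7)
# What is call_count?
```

Calls(t) = 1 + Calls(t-1) + Calls(t-2); Calls(0)=Calls(1)=1. For t=7 this gives 41.

Answer: 41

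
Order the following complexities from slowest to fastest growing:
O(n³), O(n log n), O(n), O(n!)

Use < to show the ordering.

Ordered by growth rate: O(n) < O(n log n) < O(n³) < O(n!)

Answer: O(n) < O(n log n) < O(n³) < O(n!)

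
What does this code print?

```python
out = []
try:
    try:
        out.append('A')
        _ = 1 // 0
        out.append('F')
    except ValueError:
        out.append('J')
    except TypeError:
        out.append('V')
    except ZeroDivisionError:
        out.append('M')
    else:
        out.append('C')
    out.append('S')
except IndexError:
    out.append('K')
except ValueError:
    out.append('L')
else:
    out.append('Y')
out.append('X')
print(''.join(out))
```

Execution trace: 'A' (inner try body) → 'M' (inner except ZeroDivisionError) → 'S' (try body, no exception) → 'Y' (else) → 'X' (after the try/except). Output: AMSYX

Answer: AMSYX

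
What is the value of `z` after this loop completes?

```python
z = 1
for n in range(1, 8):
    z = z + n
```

Start at 1, add 1 through 7
`z` takes the values: 1 → 2 → 4 → 7 → 11 → 16 → 22 → 29

Answer: 29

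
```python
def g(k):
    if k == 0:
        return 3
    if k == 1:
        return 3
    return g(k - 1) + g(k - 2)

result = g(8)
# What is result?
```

Build up from base cases: g(0)=3, g(1)=3, g(2)=6, g(3)=9, g(4)=15, g(5)=24, g(6)=39, ..., g(8)=102

Answer: 102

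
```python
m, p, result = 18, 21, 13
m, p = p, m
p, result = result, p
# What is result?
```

Trace:
`m, p, result = 18, 21, 13` → m = 18; p = 21; result = 13
`m, p = p, m` → m = 21; p = 18
`p, result = result, p` → p = 13; result = 18
So result = 18

Answer: 18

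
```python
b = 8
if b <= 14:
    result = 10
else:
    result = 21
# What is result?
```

Trace:
`b = 8` → b = 8
`if b <= 14: ...` → b <= 14 is True → result = 10
So result = 10

Answer: 10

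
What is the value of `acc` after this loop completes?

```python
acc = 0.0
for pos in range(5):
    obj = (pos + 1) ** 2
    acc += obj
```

Sum of squared losses 1² + 2² + ... + 5²
`acc` takes the values: 0.0 → 1.0 → 5.0 → 14.0 → 30.0 → 55.0

Answer: 55.0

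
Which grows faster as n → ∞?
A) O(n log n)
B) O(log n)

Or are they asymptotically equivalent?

O(n log n) vs O(log n): Higher order terms dominate.

Answer: A) O(n log n) grows faster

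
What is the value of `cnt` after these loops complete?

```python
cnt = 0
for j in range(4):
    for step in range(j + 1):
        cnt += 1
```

Triangle: 1 + 2 + ... + 4
`cnt` takes the values: 0 → 1 → 2 → 3 → 4 → 5 → 6 → 7 → 8 → 9 → 10

Answer: 10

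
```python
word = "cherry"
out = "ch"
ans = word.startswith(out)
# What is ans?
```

Trace:
`word = "cherry"` → word = 'cherry'
`out = "ch"` → out = 'ch'
`ans = word.startswith(out)` → ans = True
So ans = True

Answer: True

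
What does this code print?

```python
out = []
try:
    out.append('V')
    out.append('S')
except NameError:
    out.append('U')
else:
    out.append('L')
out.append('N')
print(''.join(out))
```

Execution trace: 'V' (try body) → 'S' (try body, no exception) → 'L' (else) → 'N' (after the try/except). Output: VSLN

Answer: VSLN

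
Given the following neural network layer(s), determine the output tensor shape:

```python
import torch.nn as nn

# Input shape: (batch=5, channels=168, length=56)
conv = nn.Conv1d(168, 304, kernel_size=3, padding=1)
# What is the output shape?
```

Input: (5, 168, 56) -> Output: (5, 304, 56)

Answer: (5, 304, 56)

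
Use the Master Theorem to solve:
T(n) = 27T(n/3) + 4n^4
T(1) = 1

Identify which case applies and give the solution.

a=27, b=3, f(n)=4n^4. log_3(27) = 3. Since c=4 > 3 and the regularity condition holds (27(n/3)^4 = (27/3^4)n^4 with 27/3^4 < 1), Case 3 applies: T(n) = Θ(f(n)) = O(n^4).

Answer: O(n^4) - Case 3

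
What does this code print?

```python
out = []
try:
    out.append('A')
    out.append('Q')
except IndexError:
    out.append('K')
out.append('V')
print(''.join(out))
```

Execution trace: 'A' (try body) → 'Q' (try body, no exception) → 'V' (after the try/except). Output: AQV

Answer: AQV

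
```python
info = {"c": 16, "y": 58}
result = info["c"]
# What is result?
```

Trace:
`info = {"c": 16, "y": 58}` → info = {'c': 16, 'y': 58}
`result = info["c"]` → result = 16
So result = 16

Answer: 16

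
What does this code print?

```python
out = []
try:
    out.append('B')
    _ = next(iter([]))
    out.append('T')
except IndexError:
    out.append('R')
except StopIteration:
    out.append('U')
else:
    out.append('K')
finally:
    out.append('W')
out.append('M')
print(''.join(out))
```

Execution trace: 'B' (try body) → 'U' (except StopIteration) → 'W' (finally) → 'M' (after the try/except). Output: BUWM

Answer: BUWM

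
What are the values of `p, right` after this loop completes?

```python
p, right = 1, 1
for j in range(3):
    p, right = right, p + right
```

Fibonacci: after 3 iterations
`p, right` takes the values: (1, 1) → (1, 2) → (2, 3) → (3, 5)

Answer: 3, 5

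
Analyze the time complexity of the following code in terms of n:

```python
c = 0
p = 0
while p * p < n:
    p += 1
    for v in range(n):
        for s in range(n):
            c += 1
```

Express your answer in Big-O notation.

Each loop level contributes: √n × n × n. Multiplying the contributions gives O(n^2√n).

Answer: O(n^2√n)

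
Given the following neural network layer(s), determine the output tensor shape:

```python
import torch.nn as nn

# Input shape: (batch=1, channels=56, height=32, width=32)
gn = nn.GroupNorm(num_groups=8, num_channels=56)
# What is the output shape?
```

Input: (1, 56, 32, 32) -> Output: (1, 56, 32, 32)

Answer: (1, 56, 32, 32)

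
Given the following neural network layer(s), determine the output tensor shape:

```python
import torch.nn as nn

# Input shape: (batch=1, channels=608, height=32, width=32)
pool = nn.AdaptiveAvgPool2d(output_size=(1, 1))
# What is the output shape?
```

Input: (1, 608, 32, 32) -> Output: (1, 608, 1, 1)

Answer: (1, 608, 1, 1)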